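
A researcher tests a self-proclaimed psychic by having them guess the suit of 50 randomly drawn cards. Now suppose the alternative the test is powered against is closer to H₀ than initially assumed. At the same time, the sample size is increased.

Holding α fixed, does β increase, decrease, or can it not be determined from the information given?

Cannot be determined from the information given.

The first change alone would make β increase; the second alone would make β decrease. Which effect dominates depends on the magnitudes, which are not given.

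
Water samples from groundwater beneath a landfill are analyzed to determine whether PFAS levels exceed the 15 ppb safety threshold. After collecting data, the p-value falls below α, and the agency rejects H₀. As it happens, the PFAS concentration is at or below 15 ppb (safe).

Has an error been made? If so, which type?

Type I error

The conventional null hypothesis here is that the PFAS concentration is at or below 15 ppb (safe).
H₀ was rejected, but H₀ is actually true.
Rejecting a true null hypothesis is a Type I error (false positive).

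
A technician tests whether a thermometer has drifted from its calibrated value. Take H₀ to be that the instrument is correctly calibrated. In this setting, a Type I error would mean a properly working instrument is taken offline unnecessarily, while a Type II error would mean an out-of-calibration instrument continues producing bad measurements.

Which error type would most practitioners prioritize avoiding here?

The Type II consequence (an out-of-calibration instrument continues producing bad measurements) is more severe than the Type I consequence (a properly working instrument is taken offline unnecessarily).

Type II error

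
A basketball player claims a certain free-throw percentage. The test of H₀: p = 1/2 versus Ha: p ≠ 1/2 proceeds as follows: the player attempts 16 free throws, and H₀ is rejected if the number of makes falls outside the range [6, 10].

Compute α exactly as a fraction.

6885/32768

α = P(S ≤ 5 or S ≥ 11 | p = 1/2), S ~ Binomial(16, 1/2).
The two tails are symmetric, so α = 2·(1 + 16 + 120 + 560 + 1820 + 4368)/2^16 = 13770/65536 = 6885/32768.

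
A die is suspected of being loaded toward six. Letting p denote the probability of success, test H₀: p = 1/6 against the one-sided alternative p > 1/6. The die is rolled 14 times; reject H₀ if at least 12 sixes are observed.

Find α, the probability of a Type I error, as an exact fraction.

Under H₀, X ~ Binomial(14, 1/6), and α = P(X ≥ 12).
Adding the binomial terms for j = 12 through 14 with p = 1/6 yields 391/13060694016.

391/13060694016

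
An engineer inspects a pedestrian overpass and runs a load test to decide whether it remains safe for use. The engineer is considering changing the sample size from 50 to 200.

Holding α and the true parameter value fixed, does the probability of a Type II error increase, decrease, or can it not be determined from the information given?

It decreases.

More data shrinks sampling variability; the test statistic under Ha concentrates further from the null value, making rejection more likely.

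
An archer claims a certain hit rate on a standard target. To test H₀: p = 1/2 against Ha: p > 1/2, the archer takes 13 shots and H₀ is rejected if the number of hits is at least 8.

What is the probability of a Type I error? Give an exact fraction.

595/2048

The Type I error probability is α = P(Y ≥ 8) computed under H₀, where Y ~ Binomial(13, 1/2).
Summing the upper tail: (1287 + 715 + 286 + 78 + 13 + 1) / 2^13 = 2380/8192 = 595/2048.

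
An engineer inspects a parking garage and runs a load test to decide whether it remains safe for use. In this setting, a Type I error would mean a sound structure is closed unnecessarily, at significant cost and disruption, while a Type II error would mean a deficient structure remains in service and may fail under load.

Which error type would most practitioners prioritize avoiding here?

The Type II consequence (a deficient structure remains in service and may fail under load) is more severe than the Type I consequence (a sound structure is closed unnecessarily, at significant cost and disruption).

Type II error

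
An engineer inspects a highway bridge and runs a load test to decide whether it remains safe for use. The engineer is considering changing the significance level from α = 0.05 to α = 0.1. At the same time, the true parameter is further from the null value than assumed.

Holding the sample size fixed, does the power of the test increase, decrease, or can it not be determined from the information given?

With a larger α the critical value moves toward the center, so more of the Ha sampling distribution lies in the rejection region. A bigger departure from H₀ is easier for the test to detect, so it fails to reject less often. Both changes push β in the same direction.
Since power = 1 − β and β decreases, power increases.

It increases.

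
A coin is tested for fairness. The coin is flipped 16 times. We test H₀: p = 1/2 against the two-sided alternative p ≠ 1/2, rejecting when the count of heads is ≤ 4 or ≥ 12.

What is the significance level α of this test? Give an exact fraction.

α = P(K ≤ 4 or K ≥ 12 | p = 1/2), K ~ Binomial(16, 1/2).
The two tails are symmetric, so α = 2·(1 + 16 + 120 + 560 + 1820)/2^16 = 5034/65536 = 2517/32768.

2517/32768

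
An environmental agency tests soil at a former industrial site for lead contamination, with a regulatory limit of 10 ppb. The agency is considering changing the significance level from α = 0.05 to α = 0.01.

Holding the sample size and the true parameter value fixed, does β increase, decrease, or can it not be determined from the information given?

It increases.

Lowering α raises the bar for rejection; under Ha, the test now fails to reject on outcomes it previously would have rejected.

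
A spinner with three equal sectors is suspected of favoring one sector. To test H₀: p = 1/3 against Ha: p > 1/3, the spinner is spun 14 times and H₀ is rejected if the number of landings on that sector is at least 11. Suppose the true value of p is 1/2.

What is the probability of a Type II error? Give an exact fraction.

7957/8192

Under the alternative p = 1/2, Y ~ Binomial(14, 1/2); β is the probability the test does not reject, P(Y < 11).
Adding the binomial probabilities P(Y=0)+…+P(Y=10) at p = 1/2 gives 7957/8192.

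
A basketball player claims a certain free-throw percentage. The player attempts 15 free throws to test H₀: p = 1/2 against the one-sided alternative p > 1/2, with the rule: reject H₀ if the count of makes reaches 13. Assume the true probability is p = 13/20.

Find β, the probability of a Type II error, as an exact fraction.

β = P(fail to reject H₀ | Ha true) = P(S ≤ 12 | p = 13/20), S ~ Binomial(15, 13/20).
Equivalently, β = 1 − P(S ≥ 13) = 30745097163070342213/32768000000000000000.

30745097163070342213/32768000000000000000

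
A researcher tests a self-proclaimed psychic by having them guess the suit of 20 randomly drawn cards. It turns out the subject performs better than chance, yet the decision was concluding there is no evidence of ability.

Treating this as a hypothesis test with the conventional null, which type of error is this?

Type II error

The null hypothesis here is that the subject is guessing at random (p = 1/4).
'Concluding there is no evidence of ability' corresponds to failing to reject H₀.
H₀ was not rejected but H₀ is false — a Type II error (false negative).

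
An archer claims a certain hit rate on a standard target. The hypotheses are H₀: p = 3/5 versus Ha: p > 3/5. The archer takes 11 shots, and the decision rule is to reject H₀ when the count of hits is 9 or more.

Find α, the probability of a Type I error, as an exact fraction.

1161297/9765625

The Type I error probability is α = P(K ≥ 9) computed under H₀, where K ~ Binomial(11, 3/5).
Adding the binomial terms for j = 9 through 11 with p = 3/5 yields 1161297/9765625.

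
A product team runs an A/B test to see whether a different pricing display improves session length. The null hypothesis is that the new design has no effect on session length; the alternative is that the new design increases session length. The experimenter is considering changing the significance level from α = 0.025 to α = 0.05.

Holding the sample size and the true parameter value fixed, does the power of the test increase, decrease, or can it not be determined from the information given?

It increases.

Relaxing α lowers the evidence threshold; under Ha, outcomes that previously fell short now trigger rejection.
Since power = 1 − β and β decreases, power increases.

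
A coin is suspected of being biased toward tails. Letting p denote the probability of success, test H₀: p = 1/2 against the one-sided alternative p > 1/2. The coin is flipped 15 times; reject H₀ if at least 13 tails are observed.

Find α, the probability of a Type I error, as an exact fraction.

121/32768

Under H₀, X ~ Binomial(15, 1/2), and α = P(X ≥ 13).
That's C(15,13) + C(15,14) + C(15,15) over 2^15, i.e. (105 + 15 + 1)/32768 = 121/32768.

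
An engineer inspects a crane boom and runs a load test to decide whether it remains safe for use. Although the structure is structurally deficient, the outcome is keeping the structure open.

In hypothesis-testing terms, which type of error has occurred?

The null hypothesis here is that the structure meets the required load capacity (safe).
'Keeping the structure open' corresponds to failing to reject H₀.
H₀ was not rejected but H₀ is false — a Type II error (false negative).

Type II error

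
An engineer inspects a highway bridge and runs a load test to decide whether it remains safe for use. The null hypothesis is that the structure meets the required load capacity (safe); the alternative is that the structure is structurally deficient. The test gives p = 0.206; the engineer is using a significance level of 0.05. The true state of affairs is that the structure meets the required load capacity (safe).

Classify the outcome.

Since p = 0.206 ≥ α = 0.05, H₀ is not rejected.
H₀ is true (actually the structure meets the required load capacity (safe)).
The decision matches the true state — no error.

No error — this is a correct decision.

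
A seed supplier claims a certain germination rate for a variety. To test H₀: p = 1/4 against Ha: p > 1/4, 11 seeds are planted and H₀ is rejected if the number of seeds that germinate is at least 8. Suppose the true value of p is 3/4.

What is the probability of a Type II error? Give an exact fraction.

A Type II error is failing to reject when Ha holds: with p = 3/4, β = P(X ≤ 7).
Equivalently, β = 1 − P(X ≥ 8) = 150311/524288.

150311/524288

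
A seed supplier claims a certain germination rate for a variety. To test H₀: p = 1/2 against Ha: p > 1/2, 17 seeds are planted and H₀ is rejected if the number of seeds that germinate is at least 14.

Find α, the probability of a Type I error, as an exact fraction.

417/65536

α = P(reject H₀ | H₀ true) = P(Y ≥ 14 | p = 1/2), with Y ~ Binomial(17, 1/2).
That's C(17,14) + C(17,15) + C(17,16) + C(17,17) over 2^17, i.e. (680 + 136 + 17 + 1)/131072 = 834/131072 = 417/65536.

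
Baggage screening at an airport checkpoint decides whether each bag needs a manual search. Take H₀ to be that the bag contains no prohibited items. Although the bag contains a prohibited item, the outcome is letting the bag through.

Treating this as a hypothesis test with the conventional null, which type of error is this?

Type II error

'Letting the bag through' corresponds to failing to reject H₀.
H₀ was not rejected but H₀ is false — a Type II error (false negative).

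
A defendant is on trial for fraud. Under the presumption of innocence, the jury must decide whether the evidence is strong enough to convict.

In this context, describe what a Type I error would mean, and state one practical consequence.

With the conventional null hypothesis that the defendant is innocent:
A Type I error is rejecting H₀ when H₀ is true.
Here that means convicting the defendant when actually the defendant is innocent.

A Type I error would mean concluding that the defendant is guilty when in fact the defendant is innocent. Consequence: an innocent person is convicted and punished.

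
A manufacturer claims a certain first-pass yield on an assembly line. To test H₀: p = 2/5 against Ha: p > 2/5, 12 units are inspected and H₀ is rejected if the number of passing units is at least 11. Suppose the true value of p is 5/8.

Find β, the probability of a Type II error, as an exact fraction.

66717523611/68719476736

Under the alternative p = 5/8, X ~ Binomial(12, 5/8); β is the probability the test does not reject, P(X < 11).
Equivalently, β = 1 − P(X ≥ 11) = 66717523611/68719476736.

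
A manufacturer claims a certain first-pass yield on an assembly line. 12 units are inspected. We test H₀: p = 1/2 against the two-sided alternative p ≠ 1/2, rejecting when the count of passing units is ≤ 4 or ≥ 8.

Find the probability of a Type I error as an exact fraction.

397/1024

Under H₀, Y ~ Binomial(12, 1/2); α is the probability of landing in either tail, P(Y ≤ 4) + P(Y ≥ 8).
By symmetry, α = 2·P(Y ≤ 4) = 2·(1 + 12 + 66 + 220 + 495)/4096 = 1588/4096 = 397/1024.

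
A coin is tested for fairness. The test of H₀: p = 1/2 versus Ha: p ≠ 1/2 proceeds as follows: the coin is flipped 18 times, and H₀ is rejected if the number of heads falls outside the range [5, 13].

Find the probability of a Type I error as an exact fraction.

Under H₀, X ~ Binomial(18, 1/2); α is the probability of landing in either tail, P(X ≤ 4) + P(X ≥ 14).
Each tail has probability (1 + 18 + 153 + 816 + 3060)/262144; doubling gives α = 8096/262144 = 253/8192.

253/8192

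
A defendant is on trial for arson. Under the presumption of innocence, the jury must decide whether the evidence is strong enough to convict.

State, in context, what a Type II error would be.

A Type II error would mean concluding that the defendant is innocent (or at least failing to establish that the defendant is guilty) when in fact the defendant is guilty.

With the conventional null hypothesis that the defendant is innocent:
A Type II error is failing to reject H₀ when H₀ is false.
Here that means acquitting the defendant when actually the defendant is guilty.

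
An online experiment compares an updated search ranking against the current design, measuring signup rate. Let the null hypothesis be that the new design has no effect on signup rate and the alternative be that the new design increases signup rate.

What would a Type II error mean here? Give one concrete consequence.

A Type II error would mean concluding that the new design has no effect on signup rate (or at least failing to establish that the new design increases signup rate) when in fact the new design increases signup rate. Consequence: a genuinely better design is discarded.

A Type II error is failing to reject H₀ when H₀ is false.
Here that means keeping the current design when actually the new design increases signup rate.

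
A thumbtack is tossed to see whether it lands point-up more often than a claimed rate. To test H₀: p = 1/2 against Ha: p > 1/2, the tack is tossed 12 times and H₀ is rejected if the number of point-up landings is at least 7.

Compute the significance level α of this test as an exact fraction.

793/2048

Under H₀, X ~ Binomial(12, 1/2), and α = P(X ≥ 7).
Summing the upper tail: (792 + 495 + 220 + 66 + 12 + 1) / 2^12 = 1586/4096 = 793/2048.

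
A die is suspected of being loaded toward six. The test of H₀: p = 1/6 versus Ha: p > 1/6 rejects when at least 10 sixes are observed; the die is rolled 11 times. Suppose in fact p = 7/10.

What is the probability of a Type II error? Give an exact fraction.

2217524751/2500000000

A Type II error is failing to reject when Ha holds: with p = 7/10, β = P(S ≤ 9).
Summing C(11,j)·(7/10)^j·(3/10)^{11-j} for j = 0..9 gives 2217524751/2500000000.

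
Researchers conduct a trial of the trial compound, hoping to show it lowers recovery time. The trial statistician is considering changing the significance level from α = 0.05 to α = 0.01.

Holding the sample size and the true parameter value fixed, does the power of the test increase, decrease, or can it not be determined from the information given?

Tightening α shrinks the rejection region. When Ha holds, fewer sample outcomes clear the stricter threshold, so more fall in the acceptance region.
Since power = 1 − β and β increases, power decreases.

It decreases.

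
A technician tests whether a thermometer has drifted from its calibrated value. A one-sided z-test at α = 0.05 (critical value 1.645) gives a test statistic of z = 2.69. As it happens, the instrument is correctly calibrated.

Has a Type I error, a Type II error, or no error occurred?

Type I error

The conventional null hypothesis is that the instrument is correctly calibrated.
Since z = 2.69 > z* = 1.645, H₀ is rejected.
H₀ is true (actually the instrument is correctly calibrated).
Rejecting a true H₀ is a Type I error.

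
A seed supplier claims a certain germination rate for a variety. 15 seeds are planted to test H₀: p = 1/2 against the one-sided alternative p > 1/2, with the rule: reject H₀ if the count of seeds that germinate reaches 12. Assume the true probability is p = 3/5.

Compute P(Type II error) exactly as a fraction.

27755679248/30517578125

A Type II error is failing to reject when Ha holds: with p = 3/5, β = P(S ≤ 11).
Summing C(15,j)·(3/5)^j·(2/5)^{15-j} for j = 0..11 gives 27755679248/30517578125.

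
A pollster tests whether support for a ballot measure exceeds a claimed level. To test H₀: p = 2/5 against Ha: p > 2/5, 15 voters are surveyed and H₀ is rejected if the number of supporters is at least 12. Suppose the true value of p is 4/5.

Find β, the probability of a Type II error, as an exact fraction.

10737240461/30517578125

Under the alternative p = 4/5, X ~ Binomial(15, 4/5); β is the probability the test does not reject, P(X < 12).
Adding the binomial probabilities P(X=0)+…+P(X=11) at p = 4/5 gives 10737240461/30517578125.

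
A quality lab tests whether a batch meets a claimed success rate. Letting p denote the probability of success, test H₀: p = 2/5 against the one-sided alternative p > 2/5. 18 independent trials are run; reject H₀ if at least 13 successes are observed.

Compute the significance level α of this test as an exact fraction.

21936406528/3814697265625

The Type I error probability is α = P(S ≥ 13) computed under H₀, where S ~ Binomial(18, 2/5).
Adding the binomial terms for j = 13 through 18 with p = 2/5 yields 21936406528/3814697265625.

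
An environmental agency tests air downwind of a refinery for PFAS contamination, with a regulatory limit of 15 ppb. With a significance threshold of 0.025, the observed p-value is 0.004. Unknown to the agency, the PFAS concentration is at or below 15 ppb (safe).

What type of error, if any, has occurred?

Type I error

The conventional null hypothesis is that the PFAS concentration is at or below 15 ppb (safe).
Since p = 0.004 < α = 0.025, H₀ is rejected.
H₀ is true (actually the PFAS concentration is at or below 15 ppb (safe)).
Rejecting a true H₀ is a Type I error.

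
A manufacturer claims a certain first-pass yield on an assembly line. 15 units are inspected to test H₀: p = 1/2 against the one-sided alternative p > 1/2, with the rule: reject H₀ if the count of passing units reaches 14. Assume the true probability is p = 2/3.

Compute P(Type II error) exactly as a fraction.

A Type II error is failing to reject when Ha holds: with p = 2/3, β = P(K ≤ 13).
Equivalently, β = 1 − P(K ≥ 14) = 14070379/14348907.

14070379/14348907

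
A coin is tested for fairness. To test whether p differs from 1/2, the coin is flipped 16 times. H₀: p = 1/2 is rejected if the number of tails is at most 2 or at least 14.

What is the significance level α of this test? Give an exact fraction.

Under H₀, X ~ Binomial(16, 1/2); α is the probability of landing in either tail, P(X ≤ 2) + P(X ≥ 14).
Each tail has probability (1 + 16 + 120)/65536; doubling gives α = 274/65536 = 137/32768.

137/32768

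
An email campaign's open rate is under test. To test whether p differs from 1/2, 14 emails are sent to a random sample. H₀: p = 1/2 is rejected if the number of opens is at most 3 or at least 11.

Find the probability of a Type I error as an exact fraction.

The significance level is the null-hypothesis probability of the rejection region {≤3} ∪ {≥11}.
The two tails are symmetric, so α = 2·(1 + 14 + 91 + 364)/2^14 = 940/16384 = 235/4096.

235/4096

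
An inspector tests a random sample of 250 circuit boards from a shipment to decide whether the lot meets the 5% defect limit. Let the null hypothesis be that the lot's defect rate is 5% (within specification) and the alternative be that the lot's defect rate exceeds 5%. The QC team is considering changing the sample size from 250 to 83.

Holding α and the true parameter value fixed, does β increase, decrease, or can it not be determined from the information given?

With less data the test statistic is noisier; under Ha, more outcomes land inside the acceptance region.

It increases.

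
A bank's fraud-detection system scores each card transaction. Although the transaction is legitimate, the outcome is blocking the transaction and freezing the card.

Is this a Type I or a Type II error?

The null hypothesis here is that the transaction is legitimate.
'Blocking the transaction and freezing the card' corresponds to rejecting H₀.
H₀ was rejected but H₀ is true — a Type I error (false positive).

Type I error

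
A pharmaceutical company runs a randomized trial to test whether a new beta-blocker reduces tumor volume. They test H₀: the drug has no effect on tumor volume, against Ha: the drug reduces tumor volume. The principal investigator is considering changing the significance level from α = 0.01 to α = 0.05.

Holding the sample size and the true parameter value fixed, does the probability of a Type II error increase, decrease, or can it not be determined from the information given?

Relaxing α lowers the evidence threshold; under Ha, outcomes that previously fell short now trigger rejection.

It decreases.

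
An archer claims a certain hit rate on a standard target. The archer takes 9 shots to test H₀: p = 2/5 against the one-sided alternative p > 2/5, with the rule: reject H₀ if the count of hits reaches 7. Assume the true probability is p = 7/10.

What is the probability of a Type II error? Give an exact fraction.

Under the alternative p = 7/10, X ~ Binomial(9, 7/10); β is the probability the test does not reject, P(X < 7).
Adding the binomial probabilities P(X=0)+…+P(X=6) at p = 7/10 gives 268584417/500000000.

268584417/500000000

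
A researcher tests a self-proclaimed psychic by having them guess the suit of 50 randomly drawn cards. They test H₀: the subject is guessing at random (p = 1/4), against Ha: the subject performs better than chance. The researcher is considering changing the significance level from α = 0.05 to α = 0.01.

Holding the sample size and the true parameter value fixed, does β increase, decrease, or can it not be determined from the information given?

Lowering α raises the bar for rejection; under Ha, the test now fails to reject on outcomes it previously would have rejected.

It increases.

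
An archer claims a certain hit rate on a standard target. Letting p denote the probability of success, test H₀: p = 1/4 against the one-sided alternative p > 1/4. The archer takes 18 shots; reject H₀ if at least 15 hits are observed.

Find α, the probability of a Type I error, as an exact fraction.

2933/8589934592

The Type I error probability is α = P(K ≥ 15) computed under H₀, where K ~ Binomial(18, 1/4).
P(K ≥ 15) = Σ_{j=15}^{18} C(18,j)·(1/4)^j·(3/4)^{18-j} = 2933/8589934592.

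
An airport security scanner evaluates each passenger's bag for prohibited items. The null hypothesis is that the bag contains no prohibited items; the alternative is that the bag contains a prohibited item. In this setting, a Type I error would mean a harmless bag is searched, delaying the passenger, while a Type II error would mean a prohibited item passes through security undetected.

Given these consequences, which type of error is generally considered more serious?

Type II error

The Type II consequence (a prohibited item passes through security undetected) is more severe than the Type I consequence (a harmless bag is searched, delaying the passenger).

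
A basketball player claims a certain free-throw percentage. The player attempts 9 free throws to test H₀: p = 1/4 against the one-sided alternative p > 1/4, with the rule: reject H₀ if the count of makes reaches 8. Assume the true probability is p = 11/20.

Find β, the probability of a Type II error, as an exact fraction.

123069745737/128000000000

A Type II error is failing to reject when Ha holds: with p = 11/20, β = P(K ≤ 7).
Summing C(9,j)·(11/20)^j·(9/20)^{9-j} for j = 0..7 gives 123069745737/128000000000.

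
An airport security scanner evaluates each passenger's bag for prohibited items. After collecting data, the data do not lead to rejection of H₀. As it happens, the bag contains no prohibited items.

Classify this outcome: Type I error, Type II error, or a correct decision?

No error (correct decision).

The conventional null hypothesis here is that the bag contains no prohibited items.
The test retained a true H₀ — the decision matches the true state.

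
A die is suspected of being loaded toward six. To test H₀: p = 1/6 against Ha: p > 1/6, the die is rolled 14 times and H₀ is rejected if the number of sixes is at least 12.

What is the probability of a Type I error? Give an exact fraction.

391/13060694016

The Type I error probability is α = P(Y ≥ 12) computed under H₀, where Y ~ Binomial(14, 1/6).
Summing C(14,j)(1/6)^j(5/6)^{14−j} for j = 12,…,14 gives 391/13060694016.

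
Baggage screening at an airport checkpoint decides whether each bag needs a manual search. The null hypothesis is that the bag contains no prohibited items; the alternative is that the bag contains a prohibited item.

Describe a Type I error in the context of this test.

A Type I error would mean concluding that the bag contains a prohibited item when in fact the bag contains no prohibited items.

A Type I error is rejecting H₀ when H₀ is true.
Here that means flagging the bag for a manual search when actually the bag contains no prohibited items.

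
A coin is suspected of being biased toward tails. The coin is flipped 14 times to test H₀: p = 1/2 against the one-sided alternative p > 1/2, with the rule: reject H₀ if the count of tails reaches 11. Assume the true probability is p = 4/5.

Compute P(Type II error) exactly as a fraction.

A Type II error is failing to reject when Ha holds: with p = 4/5, β = P(X ≤ 10).
Summing C(14,j)·(4/5)^j·(1/5)^{14-j} for j = 0..10 gives 1842102761/6103515625.

1842102761/6103515625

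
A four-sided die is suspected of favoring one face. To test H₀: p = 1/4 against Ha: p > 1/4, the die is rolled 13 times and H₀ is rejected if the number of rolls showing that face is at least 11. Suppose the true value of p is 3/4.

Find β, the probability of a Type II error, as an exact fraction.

β = P(fail to reject H₀ | Ha true) = P(K ≤ 10 | p = 3/4), K ~ Binomial(13, 3/4).
Equivalently, β = 1 − P(K ≥ 11) = 22394171/33554432.

22394171/33554432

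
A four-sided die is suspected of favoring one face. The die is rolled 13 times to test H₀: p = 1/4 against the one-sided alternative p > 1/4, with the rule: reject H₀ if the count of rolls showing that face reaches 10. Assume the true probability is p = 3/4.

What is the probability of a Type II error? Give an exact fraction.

3487541/8388608

A Type II error is failing to reject when Ha holds: with p = 3/4, β = P(K ≤ 9).
Equivalently, β = 1 − P(K ≥ 10) = 3487541/8388608.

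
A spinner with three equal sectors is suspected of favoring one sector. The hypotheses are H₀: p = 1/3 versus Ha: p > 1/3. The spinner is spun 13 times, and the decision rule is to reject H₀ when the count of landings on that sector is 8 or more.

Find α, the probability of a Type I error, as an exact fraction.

6139/177147

The Type I error probability is α = P(X ≥ 8) computed under H₀, where X ~ Binomial(13, 1/3).
Summing C(13,j)(1/3)^j(2/3)^{13−j} for j = 8,…,13 gives 6139/177147.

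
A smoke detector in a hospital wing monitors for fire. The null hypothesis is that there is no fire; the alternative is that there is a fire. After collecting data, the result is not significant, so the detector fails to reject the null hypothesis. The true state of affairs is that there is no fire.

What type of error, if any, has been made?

The test retained a true H₀ — the decision matches the true state.

No error (correct decision).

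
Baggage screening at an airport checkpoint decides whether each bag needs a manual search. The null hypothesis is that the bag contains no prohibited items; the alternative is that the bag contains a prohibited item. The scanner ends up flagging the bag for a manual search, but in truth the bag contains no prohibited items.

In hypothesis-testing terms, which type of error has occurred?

'Flagging the bag for a manual search' corresponds to rejecting H₀.
H₀ was rejected but H₀ is true — a Type I error (false positive).

Type I error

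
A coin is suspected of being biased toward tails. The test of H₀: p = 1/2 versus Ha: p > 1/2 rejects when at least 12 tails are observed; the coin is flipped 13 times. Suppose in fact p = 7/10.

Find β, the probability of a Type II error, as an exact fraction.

4681650394377/5000000000000

A Type II error is failing to reject when Ha holds: with p = 7/10, β = P(X ≤ 11).
Summing C(13,j)·(7/10)^j·(3/10)^{13-j} for j = 0..11 gives 4681650394377/5000000000000.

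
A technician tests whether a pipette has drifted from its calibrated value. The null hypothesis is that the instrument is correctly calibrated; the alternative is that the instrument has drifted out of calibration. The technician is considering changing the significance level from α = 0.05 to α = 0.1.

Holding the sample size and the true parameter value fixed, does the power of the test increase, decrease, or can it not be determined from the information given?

A larger α widens the rejection region, so when the alternative is true more outcomes lead to rejection — failing to reject becomes less likely.
Since power = 1 − β and β decreases, power increases.

It increases.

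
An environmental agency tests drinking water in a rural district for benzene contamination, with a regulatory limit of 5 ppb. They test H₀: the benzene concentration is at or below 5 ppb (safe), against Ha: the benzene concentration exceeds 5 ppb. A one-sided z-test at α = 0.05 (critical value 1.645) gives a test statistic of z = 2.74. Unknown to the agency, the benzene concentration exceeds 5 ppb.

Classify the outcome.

No error — this is a correct decision.

Since z = 2.74 > z* = 1.645, H₀ is rejected.
H₀ is false (actually the benzene concentration exceeds 5 ppb).
The decision matches the true state — no error.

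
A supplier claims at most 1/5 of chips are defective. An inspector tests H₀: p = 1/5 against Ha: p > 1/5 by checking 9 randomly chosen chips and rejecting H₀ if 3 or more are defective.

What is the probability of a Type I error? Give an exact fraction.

The significance level is the probability, assuming p = 1/5, of seeing 3 or more defectives in 9 draws.
Computing the lower-tail complement: 1 − 1441792/1953125 = 511333/1953125.

511333/1953125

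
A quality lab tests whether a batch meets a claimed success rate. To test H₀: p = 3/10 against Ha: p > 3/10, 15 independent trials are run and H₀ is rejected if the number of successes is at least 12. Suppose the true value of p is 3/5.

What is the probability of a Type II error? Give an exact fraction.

27755679248/30517578125

Under the alternative p = 3/5, Y ~ Binomial(15, 3/5); β is the probability the test does not reject, P(Y < 12).
Summing C(15,j)·(3/5)^j·(2/5)^{15-j} for j = 0..11 gives 27755679248/30517578125.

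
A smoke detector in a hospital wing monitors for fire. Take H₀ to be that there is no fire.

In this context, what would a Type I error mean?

A Type I error is rejecting H₀ when H₀ is true.
Here that means sounding the alarm and evacuating the building when actually there is no fire.

A Type I error would mean concluding that there is a fire when in fact there is no fire.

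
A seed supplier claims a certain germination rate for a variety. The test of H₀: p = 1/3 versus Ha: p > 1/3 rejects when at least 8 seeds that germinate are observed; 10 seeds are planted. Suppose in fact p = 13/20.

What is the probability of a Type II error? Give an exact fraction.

1890285078059/2560000000000

β = P(fail to reject H₀ | Ha true) = P(K ≤ 7 | p = 13/20), K ~ Binomial(10, 13/20).
Summing C(10,j)·(13/20)^j·(7/20)^{10-j} for j = 0..7 gives 1890285078059/2560000000000.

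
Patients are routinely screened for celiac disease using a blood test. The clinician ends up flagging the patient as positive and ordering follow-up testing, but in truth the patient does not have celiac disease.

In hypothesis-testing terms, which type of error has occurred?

Type I error

The null hypothesis here is that the patient does not have celiac disease.
'Flagging the patient as positive and ordering follow-up testing' corresponds to rejecting H₀.
H₀ was rejected but H₀ is true — a Type I error (false positive).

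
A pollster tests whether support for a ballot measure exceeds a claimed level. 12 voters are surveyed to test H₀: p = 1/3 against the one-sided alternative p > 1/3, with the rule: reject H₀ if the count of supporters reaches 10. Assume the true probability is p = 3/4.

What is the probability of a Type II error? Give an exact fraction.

β = P(fail to reject H₀ | Ha true) = P(S ≤ 9 | p = 3/4), S ~ Binomial(12, 3/4).
Equivalently, β = 1 − P(S ≥ 10) = 10222777/16777216.

10222777/16777216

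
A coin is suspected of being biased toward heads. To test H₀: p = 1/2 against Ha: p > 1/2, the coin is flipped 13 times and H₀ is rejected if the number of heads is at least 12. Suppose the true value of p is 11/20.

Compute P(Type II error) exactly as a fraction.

636861571623279/640000000000000

β = P(fail to reject H₀ | Ha true) = P(Y ≤ 11 | p = 11/20), Y ~ Binomial(13, 11/20).
Summing C(13,j)·(11/20)^j·(9/20)^{13-j} for j = 0..11 gives 636861571623279/640000000000000.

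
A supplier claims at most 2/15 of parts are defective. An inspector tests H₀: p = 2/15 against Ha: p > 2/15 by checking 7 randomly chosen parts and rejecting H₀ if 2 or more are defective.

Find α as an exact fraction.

1501316/6328125

Under H₀, K ~ Binomial(7, 2/15); the Type I error rate is P(K ≥ 2).
α = 1 − P(K ≤ 1) = 1 − 4826809/6328125 = 1501316/6328125.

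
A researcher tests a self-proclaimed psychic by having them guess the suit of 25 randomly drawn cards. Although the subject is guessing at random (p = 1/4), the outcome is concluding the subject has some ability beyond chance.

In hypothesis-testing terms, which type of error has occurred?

Type I error

The null hypothesis here is that the subject is guessing at random (p = 1/4).
'Concluding the subject has some ability beyond chance' corresponds to rejecting H₀.
H₀ was rejected but H₀ is true — a Type I error (false positive).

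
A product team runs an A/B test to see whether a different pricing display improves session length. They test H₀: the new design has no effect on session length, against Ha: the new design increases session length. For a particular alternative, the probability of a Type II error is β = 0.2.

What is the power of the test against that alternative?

Power = 1 − β = 1 − 0.2 = 0.8.

0.8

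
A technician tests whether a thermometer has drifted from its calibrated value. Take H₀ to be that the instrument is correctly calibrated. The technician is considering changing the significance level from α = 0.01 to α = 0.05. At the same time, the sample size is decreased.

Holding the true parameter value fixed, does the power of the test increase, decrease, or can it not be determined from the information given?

Cannot be determined from the information given.

The first change alone would make β decrease; the second alone would make β increase. Which effect dominates depends on the magnitudes, which are not given.
Since power = 1 − β, the effect on power is likewise indeterminate.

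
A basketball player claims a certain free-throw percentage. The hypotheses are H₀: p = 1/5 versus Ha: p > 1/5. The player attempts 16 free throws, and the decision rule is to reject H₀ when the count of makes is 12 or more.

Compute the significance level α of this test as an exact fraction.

100749/30517578125

α = P(reject H₀ | H₀ true) = P(X ≥ 12 | p = 1/5), with X ~ Binomial(16, 1/5).
Adding the binomial terms for j = 12 through 16 with p = 1/5 yields 100749/30517578125.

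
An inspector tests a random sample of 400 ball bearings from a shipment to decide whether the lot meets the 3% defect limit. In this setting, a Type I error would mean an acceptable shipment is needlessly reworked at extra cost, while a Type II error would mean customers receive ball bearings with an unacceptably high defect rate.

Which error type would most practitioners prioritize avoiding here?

Type II error

The Type II consequence (customers receive ball bearings with an unacceptably high defect rate) is more severe than the Type I consequence (an acceptable shipment is needlessly reworked at extra cost).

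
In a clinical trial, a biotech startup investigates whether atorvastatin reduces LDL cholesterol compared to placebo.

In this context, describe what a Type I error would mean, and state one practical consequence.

A Type I error would mean concluding that the drug reduces LDL cholesterol when in fact the drug has no effect on LDL cholesterol. Consequence: resources are spent bringing an ineffective treatment to market.

With the conventional null hypothesis that the drug has no effect on LDL cholesterol:
A Type I error is rejecting H₀ when H₀ is true.
Here that means concluding that the drug is effective when actually the drug has no effect on LDL cholesterol.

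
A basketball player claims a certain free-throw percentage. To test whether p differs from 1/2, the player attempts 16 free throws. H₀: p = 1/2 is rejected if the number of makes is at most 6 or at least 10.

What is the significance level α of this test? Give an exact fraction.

14893/32768

α = P(S ≤ 6 or S ≥ 10 | p = 1/2), S ~ Binomial(16, 1/2).
By symmetry, α = 2·P(S ≤ 6) = 2·(1 + 16 + 120 + 560 + 1820 + 4368 + 8008)/65536 = 29786/65536 = 14893/32768.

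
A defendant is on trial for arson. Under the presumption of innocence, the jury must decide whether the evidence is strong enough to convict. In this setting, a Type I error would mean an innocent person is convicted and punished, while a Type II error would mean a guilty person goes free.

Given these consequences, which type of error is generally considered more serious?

Type I error

The Type I consequence (an innocent person is convicted and punished) is more severe than the Type II consequence (a guilty person goes free).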